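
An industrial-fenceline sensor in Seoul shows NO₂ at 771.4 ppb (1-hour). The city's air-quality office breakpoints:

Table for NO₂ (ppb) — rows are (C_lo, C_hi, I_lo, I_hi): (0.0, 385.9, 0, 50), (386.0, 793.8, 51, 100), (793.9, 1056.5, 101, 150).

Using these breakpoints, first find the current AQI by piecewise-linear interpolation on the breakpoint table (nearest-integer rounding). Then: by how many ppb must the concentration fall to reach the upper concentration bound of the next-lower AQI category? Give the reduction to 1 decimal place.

385.5

NO₂: row 386.0–793.8 (AQI 51–100). (100−51)·(771.4−386.0)/(793.8−386.0) + 51 = 49·385.4/407.8 + 51 ≈ 97.31 → 97.
Current AQI 97 is in the Moderate range (51–100). The next-lower category tops out at AQI 50, whose upper concentration bound is 385.9 ppb.
Reduction needed = 771.4 − 385.9 = 385.5 ppb.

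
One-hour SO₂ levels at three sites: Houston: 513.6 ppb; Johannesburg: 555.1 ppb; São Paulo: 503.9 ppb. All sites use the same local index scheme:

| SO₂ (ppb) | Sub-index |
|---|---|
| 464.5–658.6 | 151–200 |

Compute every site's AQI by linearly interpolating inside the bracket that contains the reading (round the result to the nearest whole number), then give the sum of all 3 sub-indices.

Houston: row 464.5–658.6 (AQI 151–200). (200−151)·(513.6−464.5)/(658.6−464.5) + 151 = 49·49.1/194.1 + 151 ≈ 163.40 → 163.
Johannesburg: 555.1 lies in 464.5–658.6, so I_lo=151, I_hi=200, C_lo=464.5, C_hi=658.6.
(200−151)/(658.6−464.5) × (555.1−464.5) + 151 = 49/194.1 × 90.6 + 151 ≈ 173.87 → 174.
São Paulo: row 464.5–658.6 (AQI 151–200). (200−151)·(503.9−464.5)/(658.6−464.5) + 151 = 49·39.4/194.1 + 151 ≈ 160.95 → 161.
AQIs: Houston=163, Johannesburg=174, São Paulo=161. Sum = 163 + 174 + 161 = 498.

498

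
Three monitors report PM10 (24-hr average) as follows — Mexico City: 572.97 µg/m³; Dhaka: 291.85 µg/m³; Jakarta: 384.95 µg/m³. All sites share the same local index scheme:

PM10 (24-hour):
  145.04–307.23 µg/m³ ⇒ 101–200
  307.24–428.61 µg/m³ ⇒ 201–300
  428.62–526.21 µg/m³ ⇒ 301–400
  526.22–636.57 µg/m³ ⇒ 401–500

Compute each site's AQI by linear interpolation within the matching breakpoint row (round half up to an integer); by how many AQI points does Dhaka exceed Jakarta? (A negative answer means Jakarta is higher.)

Mexico City: row 526.22–636.57 (AQI 401–500). (500−401)·(572.97−526.22)/(636.57−526.22) + 401 = 99·46.75/110.35 + 401 ≈ 442.94 → 443.
Dhaka: row 145.04–307.23 (AQI 101–200). (200−101)·(291.85−145.04)/(307.23−145.04) + 101 = 99·146.81/162.19 + 101 ≈ 190.61 → 191.
Jakarta 384.95: bracket 307.24–428.61 → index 201–300; slope 99/121.37, offset 77.71.
AQI = 201 + 99/121.37·77.71 ≈ 264.39 ⇒ 264.
AQIs: Mexico City=443, Dhaka=191, Jakarta=264. Dhaka (191) − Jakarta (264) = -73.

-73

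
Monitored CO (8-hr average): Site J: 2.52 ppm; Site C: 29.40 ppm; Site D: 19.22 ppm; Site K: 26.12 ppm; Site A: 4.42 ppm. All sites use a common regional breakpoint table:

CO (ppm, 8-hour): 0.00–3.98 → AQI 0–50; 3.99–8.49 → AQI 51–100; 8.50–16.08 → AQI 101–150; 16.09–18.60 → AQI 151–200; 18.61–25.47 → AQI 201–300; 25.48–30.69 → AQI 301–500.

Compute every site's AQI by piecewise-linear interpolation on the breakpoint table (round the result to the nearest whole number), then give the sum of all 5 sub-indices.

1074

Site J: 2.52 ∈ [0.00, 3.98] ↔ index [0, 50].
0 + (2.52−0.00)·(50−0)/(3.98−0.00) = 0 + 2.52·50/3.98 ≈ 31.66, so AQI = 32.
Site C 29.40: bracket 25.48–30.69 → index 301–500; slope 199/5.21, offset 3.92.
AQI = 301 + 199/5.21·3.92 ≈ 450.73 ⇒ 451.
Site D: 19.22 lies in 18.61–25.47, so I_lo=201, I_hi=300, C_lo=18.61, C_hi=25.47.
(300−201)/(25.47−18.61) × (19.22−18.61) + 201 = 99/6.86 × 0.61 + 201 ≈ 209.80 → 210.
Site K: 26.12 lies in 25.48–30.69, so I_lo=301, I_hi=500, C_lo=25.48, C_hi=30.69.
(500−301)/(30.69−25.48) × (26.12−25.48) + 301 = 199/5.21 × 0.64 + 301 ≈ 325.45 → 325.
Site A: row 3.99–8.49 (AQI 51–100). (100−51)·(4.42−3.99)/(8.49−3.99) + 51 = 49·0.43/4.50 + 51 ≈ 55.68 → 56.
AQIs: Site J=32, Site C=451, Site D=210, Site K=325, Site A=56. Sum = 32 + 451 + 210 + 325 + 56 = 1074.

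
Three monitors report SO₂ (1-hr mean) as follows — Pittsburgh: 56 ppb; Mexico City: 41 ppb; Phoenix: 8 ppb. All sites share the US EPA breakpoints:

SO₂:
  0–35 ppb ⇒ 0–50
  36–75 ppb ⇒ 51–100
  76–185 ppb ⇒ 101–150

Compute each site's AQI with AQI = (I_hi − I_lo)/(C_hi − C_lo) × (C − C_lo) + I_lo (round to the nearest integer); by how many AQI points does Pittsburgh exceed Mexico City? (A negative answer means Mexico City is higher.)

19

Pittsburgh: 56 ∈ [36, 75] ↔ index [51, 100].
51 + (56−36)·(100−51)/(75−36) = 51 + 20·49/39 ≈ 76.13, so AQI = 76.
Mexico City: 41 lies in 36–75, so I_lo=51, I_hi=100, C_lo=36, C_hi=75.
(100−51)/(75−36) × (41−36) + 51 = 49/39 × 5 + 51 ≈ 57.28 → 57.
Phoenix: 8 lies in 0–35, so I_lo=0, I_hi=50, C_lo=0, C_hi=35.
(50−0)/(35−0) × (8−0) + 0 = 50/35 × 8 + 0 ≈ 11.43 → 11.
AQIs: Pittsburgh=76, Mexico City=57, Phoenix=11. Pittsburgh (76) − Mexico City (57) = 19.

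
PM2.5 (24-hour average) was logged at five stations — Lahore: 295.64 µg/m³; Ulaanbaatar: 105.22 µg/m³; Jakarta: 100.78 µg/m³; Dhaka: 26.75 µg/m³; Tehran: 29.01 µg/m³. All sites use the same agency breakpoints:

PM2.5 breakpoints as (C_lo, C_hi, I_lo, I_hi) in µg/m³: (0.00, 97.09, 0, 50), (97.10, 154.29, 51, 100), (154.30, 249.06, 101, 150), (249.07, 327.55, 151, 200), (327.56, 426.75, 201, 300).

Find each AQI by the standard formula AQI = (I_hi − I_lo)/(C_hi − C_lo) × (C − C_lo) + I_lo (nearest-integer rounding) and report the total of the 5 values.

Lahore 295.64: bracket 249.07–327.55 → index 151–200; slope 49/78.48, offset 46.57.
AQI = 151 + 49/78.48·46.57 ≈ 180.08 ⇒ 180.
Ulaanbaatar: row 97.10–154.29 (AQI 51–100). (100−51)·(105.22−97.10)/(154.29−97.10) + 51 = 49·8.12/57.19 + 51 ≈ 57.96 → 58.
Jakarta: 100.78 lies in 97.10–154.29, so I_lo=51, I_hi=100, C_lo=97.10, C_hi=154.29.
(100−51)/(154.29−97.10) × (100.78−97.10) + 51 = 49/57.19 × 3.68 + 51 ≈ 54.15 → 54.
Dhaka: row 0.00–97.09 (AQI 0–50). (50−0)·(26.75−0.00)/(97.09−0.00) + 0 = 50·26.75/97.09 + 0 ≈ 13.78 → 14.
Tehran: 29.01 lies in 0.00–97.09, so I_lo=0, I_hi=50, C_lo=0.00, C_hi=97.09.
(50−0)/(97.09−0.00) × (29.01−0.00) + 0 = 50/97.09 × 29.01 + 0 ≈ 14.94 → 15.
AQIs: Lahore=180, Ulaanbaatar=58, Jakarta=54, Dhaka=14, Tehran=15. Sum = 180 + 58 + 54 + 14 + 15 = 321.

321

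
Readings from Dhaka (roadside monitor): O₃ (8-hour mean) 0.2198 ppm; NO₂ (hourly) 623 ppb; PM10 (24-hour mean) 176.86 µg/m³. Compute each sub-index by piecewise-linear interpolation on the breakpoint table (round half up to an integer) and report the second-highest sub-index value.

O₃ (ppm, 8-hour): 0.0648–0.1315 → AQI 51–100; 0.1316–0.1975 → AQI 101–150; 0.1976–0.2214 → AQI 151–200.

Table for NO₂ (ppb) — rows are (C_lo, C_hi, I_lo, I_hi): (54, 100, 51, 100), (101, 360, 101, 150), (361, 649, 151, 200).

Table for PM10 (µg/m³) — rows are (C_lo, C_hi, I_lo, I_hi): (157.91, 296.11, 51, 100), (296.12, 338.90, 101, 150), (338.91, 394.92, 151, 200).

196

O₃: 0.2198 ∈ [0.1976, 0.2214] ↔ index [151, 200].
151 + (0.2198−0.1976)·(200−151)/(0.2214−0.1976) = 151 + 0.0222·49/0.0238 ≈ 196.71, so AQI = 197.
NO₂: 623 ∈ [361, 649] ↔ index [151, 200].
151 + (623−361)·(200−151)/(649−361) = 151 + 262·49/288 ≈ 195.58, so AQI = 196.
PM10: 176.86 lies in 157.91–296.11, so I_lo=51, I_hi=100, C_lo=157.91, C_hi=296.11.
(100−51)/(296.11−157.91) × (176.86−157.91) + 51 = 49/138.20 × 18.95 + 51 ≈ 57.72 → 58.
Sub-indices: O₃→197, NO₂→196, PM10→58. Ranked high→low: 197, 196, 58. Second-highest sub-index = 196.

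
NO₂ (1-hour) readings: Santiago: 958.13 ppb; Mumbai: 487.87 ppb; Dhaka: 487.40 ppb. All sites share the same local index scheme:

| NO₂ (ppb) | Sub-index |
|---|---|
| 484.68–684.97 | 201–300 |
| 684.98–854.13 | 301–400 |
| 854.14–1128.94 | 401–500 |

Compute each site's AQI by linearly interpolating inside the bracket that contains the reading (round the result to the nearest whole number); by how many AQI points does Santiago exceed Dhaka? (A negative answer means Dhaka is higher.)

236

Santiago: 958.13 lies in 854.14–1128.94, so I_lo=401, I_hi=500, C_lo=854.14, C_hi=1128.94.
(500−401)/(1128.94−854.14) × (958.13−854.14) + 401 = 99/274.80 × 103.99 + 401 ≈ 438.46 → 438.
Mumbai: 487.87 lies in 484.68–684.97, so I_lo=201, I_hi=300, C_lo=484.68, C_hi=684.97.
(300−201)/(684.97−484.68) × (487.87−484.68) + 201 = 99/200.29 × 3.19 + 201 ≈ 202.58 → 203.
Dhaka 487.40: bracket 484.68–684.97 → index 201–300; slope 99/200.29, offset 2.72.
AQI = 201 + 99/200.29·2.72 ≈ 202.34 ⇒ 202.
AQIs: Santiago=438, Mumbai=203, Dhaka=202. Santiago (438) − Dhaka (202) = 236.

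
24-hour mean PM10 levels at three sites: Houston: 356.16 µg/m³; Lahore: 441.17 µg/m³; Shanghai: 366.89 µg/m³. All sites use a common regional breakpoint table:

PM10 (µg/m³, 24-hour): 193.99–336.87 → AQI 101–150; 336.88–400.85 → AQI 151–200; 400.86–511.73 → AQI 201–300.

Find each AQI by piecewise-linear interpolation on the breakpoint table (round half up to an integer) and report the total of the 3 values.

Houston 356.16: bracket 336.88–400.85 → index 151–200; slope 49/63.97, offset 19.28.
AQI = 151 + 49/63.97·19.28 ≈ 165.77 ⇒ 166.
Lahore: 441.17 ∈ [400.86, 511.73] ↔ index [201, 300].
201 + (441.17−400.86)·(300−201)/(511.73−400.86) = 201 + 40.31·99/110.87 ≈ 236.99, so AQI = 237.
Shanghai: 366.89 lies in 336.88–400.85, so I_lo=151, I_hi=200, C_lo=336.88, C_hi=400.85.
(200−151)/(400.85−336.88) × (366.89−336.88) + 151 = 49/63.97 × 30.01 + 151 ≈ 173.99 → 174.
AQIs: Houston=166, Lahore=237, Shanghai=174. Sum = 166 + 237 + 174 = 577.

577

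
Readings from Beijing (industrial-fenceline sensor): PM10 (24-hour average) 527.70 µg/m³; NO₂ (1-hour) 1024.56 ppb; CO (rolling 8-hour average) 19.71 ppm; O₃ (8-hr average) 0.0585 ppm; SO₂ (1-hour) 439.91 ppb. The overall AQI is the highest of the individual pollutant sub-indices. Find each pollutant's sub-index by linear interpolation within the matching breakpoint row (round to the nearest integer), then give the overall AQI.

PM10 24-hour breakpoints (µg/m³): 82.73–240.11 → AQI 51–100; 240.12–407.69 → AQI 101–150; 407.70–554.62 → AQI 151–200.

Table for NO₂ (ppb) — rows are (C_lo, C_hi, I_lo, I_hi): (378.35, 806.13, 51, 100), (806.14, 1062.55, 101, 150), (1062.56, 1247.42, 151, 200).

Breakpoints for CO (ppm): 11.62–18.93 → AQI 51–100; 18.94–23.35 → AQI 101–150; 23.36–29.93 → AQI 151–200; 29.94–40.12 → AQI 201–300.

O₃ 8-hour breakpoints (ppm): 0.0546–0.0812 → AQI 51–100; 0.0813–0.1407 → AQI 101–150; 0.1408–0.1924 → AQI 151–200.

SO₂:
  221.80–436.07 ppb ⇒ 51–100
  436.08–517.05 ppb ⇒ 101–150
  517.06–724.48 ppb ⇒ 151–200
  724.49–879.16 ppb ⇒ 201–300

191

PM10: row 407.70–554.62 (AQI 151–200). (200−151)·(527.70−407.70)/(554.62−407.70) + 151 = 49·120.00/146.92 + 151 ≈ 191.02 → 191.
NO₂: row 806.14–1062.55 (AQI 101–150). (150−101)·(1024.56−806.14)/(1062.55−806.14) + 101 = 49·218.42/256.41 + 101 ≈ 142.74 → 143.
CO: 19.71 ∈ [18.94, 23.35] ↔ index [101, 150].
101 + (19.71−18.94)·(150−101)/(23.35−18.94) = 101 + 0.77·49/4.41 ≈ 109.56, so AQI = 110.
O₃: 0.0585 lies in 0.0546–0.0812, so I_lo=51, I_hi=100, C_lo=0.0546, C_hi=0.0812.
(100−51)/(0.0812−0.0546) × (0.0585−0.0546) + 51 = 49/0.0266 × 0.0039 + 51 ≈ 58.18 → 58.
SO₂ 439.91: bracket 436.08–517.05 → index 101–150; slope 49/80.97, offset 3.83.
AQI = 101 + 49/80.97·3.83 ≈ 103.32 ⇒ 103.
Sub-indices: PM10→191, NO₂→143, CO→110, O₃→58, SO₂→103. Overall AQI = max = 191; dominant pollutant is PM10.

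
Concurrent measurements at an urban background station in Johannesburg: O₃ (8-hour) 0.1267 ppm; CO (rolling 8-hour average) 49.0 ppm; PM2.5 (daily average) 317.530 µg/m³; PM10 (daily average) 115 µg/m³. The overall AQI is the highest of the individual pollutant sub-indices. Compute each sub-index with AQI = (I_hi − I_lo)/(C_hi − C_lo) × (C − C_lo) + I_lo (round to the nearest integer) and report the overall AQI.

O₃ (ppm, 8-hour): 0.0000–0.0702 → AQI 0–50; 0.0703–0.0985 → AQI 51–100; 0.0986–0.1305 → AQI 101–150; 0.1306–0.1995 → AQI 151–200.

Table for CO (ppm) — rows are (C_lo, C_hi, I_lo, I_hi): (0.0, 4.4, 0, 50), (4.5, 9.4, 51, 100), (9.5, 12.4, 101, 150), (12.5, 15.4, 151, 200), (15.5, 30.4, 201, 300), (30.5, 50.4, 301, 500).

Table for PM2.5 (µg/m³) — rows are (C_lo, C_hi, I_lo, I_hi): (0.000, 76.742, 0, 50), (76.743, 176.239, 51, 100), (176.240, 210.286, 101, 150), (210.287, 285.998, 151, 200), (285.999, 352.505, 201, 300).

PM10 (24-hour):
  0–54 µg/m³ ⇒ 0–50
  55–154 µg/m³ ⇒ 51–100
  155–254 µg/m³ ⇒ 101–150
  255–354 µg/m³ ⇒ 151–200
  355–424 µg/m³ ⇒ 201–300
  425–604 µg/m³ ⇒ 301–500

O₃: 0.1267 lies in 0.0986–0.1305, so I_lo=101, I_hi=150, C_lo=0.0986, C_hi=0.1305.
(150−101)/(0.1305−0.0986) × (0.1267−0.0986) + 101 = 49/0.0319 × 0.0281 + 101 ≈ 144.16 → 144.
CO: 49.0 lies in 30.5–50.4, so I_lo=301, I_hi=500, C_lo=30.5, C_hi=50.4.
(500−301)/(50.4−30.5) × (49.0−30.5) + 301 = 199/19.9 × 18.5 + 301 ≈ 486.00 → 486.
PM2.5: row 285.999–352.505 (AQI 201–300). (300−201)·(317.530−285.999)/(352.505−285.999) + 201 = 99·31.531/66.506 + 201 ≈ 247.94 → 248.
PM10: row 55–154 (AQI 51–100). (100−51)·(115−55)/(154−55) + 51 = 49·60/99 + 51 ≈ 80.70 → 81.
Sub-indices: O₃→144, CO→486, PM2.5→248, PM10→81. Overall AQI = max = 486; dominant pollutant is CO.

486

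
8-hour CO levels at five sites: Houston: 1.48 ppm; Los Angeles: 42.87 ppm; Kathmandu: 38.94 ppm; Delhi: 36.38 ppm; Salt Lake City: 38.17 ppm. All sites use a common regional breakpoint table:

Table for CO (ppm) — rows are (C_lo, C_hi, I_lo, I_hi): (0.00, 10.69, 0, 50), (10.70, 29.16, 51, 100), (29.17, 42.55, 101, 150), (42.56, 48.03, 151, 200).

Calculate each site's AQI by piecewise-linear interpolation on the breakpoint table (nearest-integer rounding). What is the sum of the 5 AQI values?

559

Houston: 1.48 ∈ [0.00, 10.69] ↔ index [0, 50].
0 + (1.48−0.00)·(50−0)/(10.69−0.00) = 0 + 1.48·50/10.69 ≈ 6.92, so AQI = 7.
Los Angeles: 42.87 ∈ [42.56, 48.03] ↔ index [151, 200].
151 + (42.87−42.56)·(200−151)/(48.03−42.56) = 151 + 0.31·49/5.47 ≈ 153.78, so AQI = 154.
Kathmandu: 38.94 lies in 29.17–42.55, so I_lo=101, I_hi=150, C_lo=29.17, C_hi=42.55.
(150−101)/(42.55−29.17) × (38.94−29.17) + 101 = 49/13.38 × 9.77 + 101 ≈ 136.78 → 137.
Delhi: 36.38 lies in 29.17–42.55, so I_lo=101, I_hi=150, C_lo=29.17, C_hi=42.55.
(150−101)/(42.55−29.17) × (36.38−29.17) + 101 = 49/13.38 × 7.21 + 101 ≈ 127.40 → 127.
Salt Lake City: row 29.17–42.55 (AQI 101–150). (150−101)·(38.17−29.17)/(42.55−29.17) + 101 = 49·9.00/13.38 + 101 ≈ 133.96 → 134.
AQIs: Houston=7, Los Angeles=154, Kathmandu=137, Delhi=127, Salt Lake City=134. Sum = 7 + 154 + 137 + 127 + 134 = 559.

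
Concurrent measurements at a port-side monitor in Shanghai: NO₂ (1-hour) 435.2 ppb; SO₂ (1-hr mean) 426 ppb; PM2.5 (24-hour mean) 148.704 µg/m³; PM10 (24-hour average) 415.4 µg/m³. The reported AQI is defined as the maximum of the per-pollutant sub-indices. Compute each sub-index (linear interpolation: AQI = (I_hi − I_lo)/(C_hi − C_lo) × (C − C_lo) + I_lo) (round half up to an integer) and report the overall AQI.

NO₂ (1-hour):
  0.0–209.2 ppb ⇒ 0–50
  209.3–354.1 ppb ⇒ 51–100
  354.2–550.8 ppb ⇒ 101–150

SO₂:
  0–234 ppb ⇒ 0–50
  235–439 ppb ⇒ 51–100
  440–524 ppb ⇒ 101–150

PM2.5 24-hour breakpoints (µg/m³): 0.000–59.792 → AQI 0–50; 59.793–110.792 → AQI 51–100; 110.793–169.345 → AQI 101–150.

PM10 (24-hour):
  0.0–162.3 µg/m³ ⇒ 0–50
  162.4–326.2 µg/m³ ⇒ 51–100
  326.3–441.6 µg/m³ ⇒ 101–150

139

NO₂: 435.2 lies in 354.2–550.8, so I_lo=101, I_hi=150, C_lo=354.2, C_hi=550.8.
(150−101)/(550.8−354.2) × (435.2−354.2) + 101 = 49/196.6 × 81.0 + 101 ≈ 121.19 → 121.
SO₂: 426 ∈ [235, 439] ↔ index [51, 100].
51 + (426−235)·(100−51)/(439−235) = 51 + 191·49/204 ≈ 96.88, so AQI = 97.
PM2.5: 148.704 lies in 110.793–169.345, so I_lo=101, I_hi=150, C_lo=110.793, C_hi=169.345.
(150−101)/(169.345−110.793) × (148.704−110.793) + 101 = 49/58.552 × 37.911 + 101 ≈ 132.73 → 133.
PM10: row 326.3–441.6 (AQI 101–150). (150−101)·(415.4−326.3)/(441.6−326.3) + 101 = 49·89.1/115.3 + 101 ≈ 138.87 → 139.
Sub-indices: NO₂→121, SO₂→97, PM2.5→133, PM10→139. Overall AQI = max = 139; dominant pollutant is PM10.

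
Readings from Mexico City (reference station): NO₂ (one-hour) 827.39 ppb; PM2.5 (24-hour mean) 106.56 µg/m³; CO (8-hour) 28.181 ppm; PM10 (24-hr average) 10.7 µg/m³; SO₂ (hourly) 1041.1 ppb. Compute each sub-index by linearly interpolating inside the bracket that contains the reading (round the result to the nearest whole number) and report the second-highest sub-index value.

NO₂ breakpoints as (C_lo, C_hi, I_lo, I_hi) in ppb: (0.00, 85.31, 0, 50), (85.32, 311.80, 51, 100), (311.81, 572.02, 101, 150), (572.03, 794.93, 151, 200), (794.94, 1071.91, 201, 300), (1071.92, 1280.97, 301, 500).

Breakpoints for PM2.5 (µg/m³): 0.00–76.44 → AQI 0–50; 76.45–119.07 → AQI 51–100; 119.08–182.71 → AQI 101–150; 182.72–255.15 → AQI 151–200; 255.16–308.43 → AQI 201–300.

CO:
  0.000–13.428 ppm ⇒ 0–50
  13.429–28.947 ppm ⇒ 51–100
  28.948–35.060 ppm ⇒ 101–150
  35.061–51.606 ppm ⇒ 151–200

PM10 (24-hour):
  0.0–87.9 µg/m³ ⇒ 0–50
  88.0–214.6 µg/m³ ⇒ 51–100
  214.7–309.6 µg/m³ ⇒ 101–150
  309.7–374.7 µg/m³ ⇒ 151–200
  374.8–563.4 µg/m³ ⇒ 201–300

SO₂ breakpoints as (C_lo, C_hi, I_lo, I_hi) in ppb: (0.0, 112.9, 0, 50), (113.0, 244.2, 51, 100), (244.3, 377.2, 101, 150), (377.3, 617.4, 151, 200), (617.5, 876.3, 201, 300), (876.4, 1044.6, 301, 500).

NO₂: row 794.94–1071.91 (AQI 201–300). (300−201)·(827.39−794.94)/(1071.91−794.94) + 201 = 99·32.45/276.97 + 201 ≈ 212.60 → 213.
PM2.5: row 76.45–119.07 (AQI 51–100). (100−51)·(106.56−76.45)/(119.07−76.45) + 51 = 49·30.11/42.62 + 51 ≈ 85.62 → 86.
CO: 28.181 ∈ [13.429, 28.947] ↔ index [51, 100].
51 + (28.181−13.429)·(100−51)/(28.947−13.429) = 51 + 14.752·49/15.518 ≈ 97.58, so AQI = 98.
PM10: 10.7 ∈ [0.0, 87.9] ↔ index [0, 50].
0 + (10.7−0.0)·(50−0)/(87.9−0.0) = 0 + 10.7·50/87.9 ≈ 6.09, so AQI = 6.
SO₂: 1041.1 ∈ [876.4, 1044.6] ↔ index [301, 500].
301 + (1041.1−876.4)·(500−301)/(1044.6−876.4) = 301 + 164.7·199/168.2 ≈ 495.86, so AQI = 496.
Sub-indices: NO₂→213, PM2.5→86, CO→98, PM10→6, SO₂→496. Ranked high→low: 496, 213, 98, 86, 6. Second-highest sub-index = 213.

213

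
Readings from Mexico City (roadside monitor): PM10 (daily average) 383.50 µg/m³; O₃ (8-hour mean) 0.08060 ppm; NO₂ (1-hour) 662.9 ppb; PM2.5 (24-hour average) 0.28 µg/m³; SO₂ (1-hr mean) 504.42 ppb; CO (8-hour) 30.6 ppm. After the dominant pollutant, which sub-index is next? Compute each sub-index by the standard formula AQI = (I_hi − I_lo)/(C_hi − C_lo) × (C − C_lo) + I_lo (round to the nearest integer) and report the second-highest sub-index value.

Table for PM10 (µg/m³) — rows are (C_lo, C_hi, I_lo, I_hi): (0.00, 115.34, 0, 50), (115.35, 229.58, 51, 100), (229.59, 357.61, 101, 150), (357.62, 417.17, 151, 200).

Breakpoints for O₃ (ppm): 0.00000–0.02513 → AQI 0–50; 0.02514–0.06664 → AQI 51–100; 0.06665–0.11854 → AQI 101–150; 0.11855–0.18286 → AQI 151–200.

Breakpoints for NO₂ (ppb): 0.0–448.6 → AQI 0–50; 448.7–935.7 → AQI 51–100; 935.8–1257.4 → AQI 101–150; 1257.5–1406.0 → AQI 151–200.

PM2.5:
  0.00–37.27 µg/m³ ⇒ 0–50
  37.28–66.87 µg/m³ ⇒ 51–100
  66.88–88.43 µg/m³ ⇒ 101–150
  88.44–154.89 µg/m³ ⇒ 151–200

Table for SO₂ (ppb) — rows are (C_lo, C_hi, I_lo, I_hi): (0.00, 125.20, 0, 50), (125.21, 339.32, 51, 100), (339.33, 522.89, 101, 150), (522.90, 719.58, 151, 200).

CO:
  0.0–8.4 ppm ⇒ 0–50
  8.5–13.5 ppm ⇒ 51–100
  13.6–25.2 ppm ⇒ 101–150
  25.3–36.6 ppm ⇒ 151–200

172

PM10: 383.50 lies in 357.62–417.17, so I_lo=151, I_hi=200, C_lo=357.62, C_hi=417.17.
(200−151)/(417.17−357.62) × (383.50−357.62) + 151 = 49/59.55 × 25.88 + 151 ≈ 172.30 → 172.
O₃: row 0.06665–0.11854 (AQI 101–150). (150−101)·(0.08060−0.06665)/(0.11854−0.06665) + 101 = 49·0.01395/0.05189 + 101 ≈ 114.17 → 114.
NO₂: 662.9 lies in 448.7–935.7, so I_lo=51, I_hi=100, C_lo=448.7, C_hi=935.7.
(100−51)/(935.7−448.7) × (662.9−448.7) + 51 = 49/487.0 × 214.2 + 51 ≈ 72.55 → 73.
PM2.5 0.28: bracket 0.00–37.27 → index 0–50; slope 50/37.27, offset 0.28.
AQI = 0 + 50/37.27·0.28 ≈ 0.38 ⇒ 0.
SO₂: 504.42 lies in 339.33–522.89, so I_lo=101, I_hi=150, C_lo=339.33, C_hi=522.89.
(150−101)/(522.89−339.33) × (504.42−339.33) + 101 = 49/183.56 × 165.09 + 101 ≈ 145.07 → 145.
CO: row 25.3–36.6 (AQI 151–200). (200−151)·(30.6−25.3)/(36.6−25.3) + 151 = 49·5.3/11.3 + 151 ≈ 173.98 → 174.
Sub-indices: PM10→172, O₃→114, NO₂→73, PM2.5→0, SO₂→145, CO→174. Ranked high→low: 174, 172, 145, 114, 73, 0. Second-highest sub-index = 172.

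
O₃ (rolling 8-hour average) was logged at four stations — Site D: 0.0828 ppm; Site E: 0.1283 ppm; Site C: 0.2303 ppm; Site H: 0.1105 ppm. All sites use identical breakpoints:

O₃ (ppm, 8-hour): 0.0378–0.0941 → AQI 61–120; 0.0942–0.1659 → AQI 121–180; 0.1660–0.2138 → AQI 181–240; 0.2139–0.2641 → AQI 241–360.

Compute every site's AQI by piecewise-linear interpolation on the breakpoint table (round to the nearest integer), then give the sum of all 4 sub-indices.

Site D: 0.0828 lies in 0.0378–0.0941, so I_lo=61, I_hi=120, C_lo=0.0378, C_hi=0.0941.
(120−61)/(0.0941−0.0378) × (0.0828−0.0378) + 61 = 59/0.0563 × 0.0450 + 61 ≈ 108.16 → 108.
Site E: 0.1283 lies in 0.0942–0.1659, so I_lo=121, I_hi=180, C_lo=0.0942, C_hi=0.1659.
(180−121)/(0.1659−0.0942) × (0.1283−0.0942) + 121 = 59/0.0717 × 0.0341 + 121 ≈ 149.06 → 149.
Site C 0.2303: bracket 0.2139–0.2641 → index 241–360; slope 119/0.0502, offset 0.0164.
AQI = 241 + 119/0.0502·0.0164 ≈ 279.88 ⇒ 280.
Site H: 0.1105 lies in 0.0942–0.1659, so I_lo=121, I_hi=180, C_lo=0.0942, C_hi=0.1659.
(180−121)/(0.1659−0.0942) × (0.1105−0.0942) + 121 = 59/0.0717 × 0.0163 + 121 ≈ 134.41 → 134.
AQIs: Site D=108, Site E=149, Site C=280, Site H=134. Sum = 108 + 149 + 280 + 134 = 671.

671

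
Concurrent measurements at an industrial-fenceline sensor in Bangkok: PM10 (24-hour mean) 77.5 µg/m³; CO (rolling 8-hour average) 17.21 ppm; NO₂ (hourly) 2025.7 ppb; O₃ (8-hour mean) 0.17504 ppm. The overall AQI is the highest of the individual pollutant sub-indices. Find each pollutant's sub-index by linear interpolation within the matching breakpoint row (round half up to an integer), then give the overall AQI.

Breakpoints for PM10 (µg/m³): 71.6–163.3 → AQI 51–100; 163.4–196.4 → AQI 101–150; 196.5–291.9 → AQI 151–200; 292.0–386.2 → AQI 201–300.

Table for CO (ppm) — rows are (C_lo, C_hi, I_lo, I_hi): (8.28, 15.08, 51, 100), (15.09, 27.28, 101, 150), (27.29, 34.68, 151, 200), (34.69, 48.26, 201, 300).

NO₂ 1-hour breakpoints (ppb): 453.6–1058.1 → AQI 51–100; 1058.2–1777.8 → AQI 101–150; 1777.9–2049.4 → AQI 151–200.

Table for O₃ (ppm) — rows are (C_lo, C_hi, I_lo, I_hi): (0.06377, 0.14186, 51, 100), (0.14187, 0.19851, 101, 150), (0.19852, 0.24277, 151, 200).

PM10: 77.5 ∈ [71.6, 163.3] ↔ index [51, 100].
51 + (77.5−71.6)·(100−51)/(163.3−71.6) = 51 + 5.9·49/91.7 ≈ 54.15, so AQI = 54.
CO 17.21: bracket 15.09–27.28 → index 101–150; slope 49/12.19, offset 2.12.
AQI = 101 + 49/12.19·2.12 ≈ 109.52 ⇒ 110.
NO₂: 2025.7 lies in 1777.9–2049.4, so I_lo=151, I_hi=200, C_lo=1777.9, C_hi=2049.4.
(200−151)/(2049.4−1777.9) × (2025.7−1777.9) + 151 = 49/271.5 × 247.8 + 151 ≈ 195.72 → 196.
O₃: 0.17504 ∈ [0.14187, 0.19851] ↔ index [101, 150].
101 + (0.17504−0.14187)·(150−101)/(0.19851−0.14187) = 101 + 0.03317·49/0.05664 ≈ 129.70, so AQI = 130.
Sub-indices: PM10→54, CO→110, NO₂→196, O₃→130. Overall AQI = max = 196; dominant pollutant is NO₂.

196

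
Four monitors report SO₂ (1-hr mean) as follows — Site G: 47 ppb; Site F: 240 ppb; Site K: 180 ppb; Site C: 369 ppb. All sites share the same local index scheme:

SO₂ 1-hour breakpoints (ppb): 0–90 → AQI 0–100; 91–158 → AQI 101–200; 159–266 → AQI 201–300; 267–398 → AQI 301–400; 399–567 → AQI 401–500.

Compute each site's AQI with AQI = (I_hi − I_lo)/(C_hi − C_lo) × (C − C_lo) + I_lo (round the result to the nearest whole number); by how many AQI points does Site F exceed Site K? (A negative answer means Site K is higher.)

Site G: 47 lies in 0–90, so I_lo=0, I_hi=100, C_lo=0, C_hi=90.
(100−0)/(90−0) × (47−0) + 0 = 100/90 × 47 + 0 ≈ 52.22 → 52.
Site F: 240 ∈ [159, 266] ↔ index [201, 300].
201 + (240−159)·(300−201)/(266−159) = 201 + 81·99/107 ≈ 275.94, so AQI = 276.
Site K 180: bracket 159–266 → index 201–300; slope 99/107, offset 21.
AQI = 201 + 99/107·21 ≈ 220.43 ⇒ 220.
Site C: 369 lies in 267–398, so I_lo=301, I_hi=400, C_lo=267, C_hi=398.
(400−301)/(398−267) × (369−267) + 301 = 99/131 × 102 + 301 ≈ 378.08 → 378.
AQIs: Site G=52, Site F=276, Site K=220, Site C=378. Site F (276) − Site K (220) = 56.

56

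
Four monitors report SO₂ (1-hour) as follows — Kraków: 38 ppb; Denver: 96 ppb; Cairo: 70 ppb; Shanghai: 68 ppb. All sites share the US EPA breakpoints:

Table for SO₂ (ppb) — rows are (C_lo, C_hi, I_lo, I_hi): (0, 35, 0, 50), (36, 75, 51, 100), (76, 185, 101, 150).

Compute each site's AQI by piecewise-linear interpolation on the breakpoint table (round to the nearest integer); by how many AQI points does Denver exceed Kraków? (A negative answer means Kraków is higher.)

Kraków 38: bracket 36–75 → index 51–100; slope 49/39, offset 2.
AQI = 51 + 49/39·2 ≈ 53.51 ⇒ 54.
Denver 96: bracket 76–185 → index 101–150; slope 49/109, offset 20.
AQI = 101 + 49/109·20 ≈ 109.99 ⇒ 110.
Cairo: 70 lies in 36–75, so I_lo=51, I_hi=100, C_lo=36, C_hi=75.
(100−51)/(75−36) × (70−36) + 51 = 49/39 × 34 + 51 ≈ 93.72 → 94.
Shanghai: 68 lies in 36–75, so I_lo=51, I_hi=100, C_lo=36, C_hi=75.
(100−51)/(75−36) × (68−36) + 51 = 49/39 × 32 + 51 ≈ 91.21 → 91.
AQIs: Kraków=54, Denver=110, Cairo=94, Shanghai=91. Denver (110) − Kraków (54) = 56.

56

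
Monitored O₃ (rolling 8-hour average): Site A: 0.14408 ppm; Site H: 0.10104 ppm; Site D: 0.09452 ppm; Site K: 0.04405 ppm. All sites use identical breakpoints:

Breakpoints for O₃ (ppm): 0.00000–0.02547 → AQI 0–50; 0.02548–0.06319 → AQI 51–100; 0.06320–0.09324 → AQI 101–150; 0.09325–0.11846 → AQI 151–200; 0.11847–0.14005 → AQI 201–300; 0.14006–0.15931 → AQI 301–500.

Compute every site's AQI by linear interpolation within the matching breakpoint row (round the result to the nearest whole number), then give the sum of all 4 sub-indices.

737

Site A: row 0.14006–0.15931 (AQI 301–500). (500−301)·(0.14408−0.14006)/(0.15931−0.14006) + 301 = 199·0.00402/0.01925 + 301 ≈ 342.56 → 343.
Site H: 0.10104 ∈ [0.09325, 0.11846] ↔ index [151, 200].
151 + (0.10104−0.09325)·(200−151)/(0.11846−0.09325) = 151 + 0.00779·49/0.02521 ≈ 166.14, so AQI = 166.
Site D: 0.09452 ∈ [0.09325, 0.11846] ↔ index [151, 200].
151 + (0.09452−0.09325)·(200−151)/(0.11846−0.09325) = 151 + 0.00127·49/0.02521 ≈ 153.47, so AQI = 153.
Site K 0.04405: bracket 0.02548–0.06319 → index 51–100; slope 49/0.03771, offset 0.01857.
AQI = 51 + 49/0.03771·0.01857 ≈ 75.13 ⇒ 75.
AQIs: Site A=343, Site H=166, Site D=153, Site K=75. Sum = 343 + 166 + 153 + 75 = 737.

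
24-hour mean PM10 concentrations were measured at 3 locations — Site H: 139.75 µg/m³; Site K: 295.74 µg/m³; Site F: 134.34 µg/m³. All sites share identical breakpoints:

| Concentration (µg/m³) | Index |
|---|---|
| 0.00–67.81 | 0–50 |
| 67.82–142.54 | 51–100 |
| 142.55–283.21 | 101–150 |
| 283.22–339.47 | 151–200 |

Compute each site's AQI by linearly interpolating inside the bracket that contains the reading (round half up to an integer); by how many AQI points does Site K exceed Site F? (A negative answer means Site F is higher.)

Site H: row 67.82–142.54 (AQI 51–100). (100−51)·(139.75−67.82)/(142.54−67.82) + 51 = 49·71.93/74.72 + 51 ≈ 98.17 → 98.
Site K: 295.74 lies in 283.22–339.47, so I_lo=151, I_hi=200, C_lo=283.22, C_hi=339.47.
(200−151)/(339.47−283.22) × (295.74−283.22) + 151 = 49/56.25 × 12.52 + 151 ≈ 161.91 → 162.
Site F: row 67.82–142.54 (AQI 51–100). (100−51)·(134.34−67.82)/(142.54−67.82) + 51 = 49·66.52/74.72 + 51 ≈ 94.62 → 95.
AQIs: Site H=98, Site K=162, Site F=95. Site K (162) − Site F (95) = 67.

67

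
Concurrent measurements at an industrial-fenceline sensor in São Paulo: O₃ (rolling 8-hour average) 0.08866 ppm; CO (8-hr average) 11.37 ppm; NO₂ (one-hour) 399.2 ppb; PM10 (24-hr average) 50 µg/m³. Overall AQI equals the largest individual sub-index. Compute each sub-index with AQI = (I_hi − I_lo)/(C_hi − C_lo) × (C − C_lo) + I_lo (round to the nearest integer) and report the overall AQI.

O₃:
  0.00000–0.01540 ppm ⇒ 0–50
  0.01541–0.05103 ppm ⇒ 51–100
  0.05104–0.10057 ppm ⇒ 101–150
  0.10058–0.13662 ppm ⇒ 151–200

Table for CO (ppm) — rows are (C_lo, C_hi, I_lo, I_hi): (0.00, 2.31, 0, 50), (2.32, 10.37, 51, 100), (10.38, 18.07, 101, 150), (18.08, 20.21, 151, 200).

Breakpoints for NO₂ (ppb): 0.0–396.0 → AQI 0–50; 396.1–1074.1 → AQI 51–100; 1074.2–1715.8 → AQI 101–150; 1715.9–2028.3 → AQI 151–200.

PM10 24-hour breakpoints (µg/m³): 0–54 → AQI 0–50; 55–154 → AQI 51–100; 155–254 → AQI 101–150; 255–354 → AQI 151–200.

O₃: row 0.05104–0.10057 (AQI 101–150). (150−101)·(0.08866−0.05104)/(0.10057−0.05104) + 101 = 49·0.03762/0.04953 + 101 ≈ 138.22 → 138.
CO: 11.37 ∈ [10.38, 18.07] ↔ index [101, 150].
101 + (11.37−10.38)·(150−101)/(18.07−10.38) = 101 + 0.99·49/7.69 ≈ 107.31, so AQI = 107.
NO₂ 399.2: bracket 396.1–1074.1 → index 51–100; slope 49/678.0, offset 3.1.
AQI = 51 + 49/678.0·3.1 ≈ 51.22 ⇒ 51.
PM10: 50 lies in 0–54, so I_lo=0, I_hi=50, C_lo=0, C_hi=54.
(50−0)/(54−0) × (50−0) + 0 = 50/54 × 50 + 0 ≈ 46.30 → 46.
Sub-indices: O₃→138, CO→107, NO₂→51, PM10→46. Overall AQI = max = 138; dominant pollutant is O₃.
AQI 138: Unhealthy for Sensitive Groups.

138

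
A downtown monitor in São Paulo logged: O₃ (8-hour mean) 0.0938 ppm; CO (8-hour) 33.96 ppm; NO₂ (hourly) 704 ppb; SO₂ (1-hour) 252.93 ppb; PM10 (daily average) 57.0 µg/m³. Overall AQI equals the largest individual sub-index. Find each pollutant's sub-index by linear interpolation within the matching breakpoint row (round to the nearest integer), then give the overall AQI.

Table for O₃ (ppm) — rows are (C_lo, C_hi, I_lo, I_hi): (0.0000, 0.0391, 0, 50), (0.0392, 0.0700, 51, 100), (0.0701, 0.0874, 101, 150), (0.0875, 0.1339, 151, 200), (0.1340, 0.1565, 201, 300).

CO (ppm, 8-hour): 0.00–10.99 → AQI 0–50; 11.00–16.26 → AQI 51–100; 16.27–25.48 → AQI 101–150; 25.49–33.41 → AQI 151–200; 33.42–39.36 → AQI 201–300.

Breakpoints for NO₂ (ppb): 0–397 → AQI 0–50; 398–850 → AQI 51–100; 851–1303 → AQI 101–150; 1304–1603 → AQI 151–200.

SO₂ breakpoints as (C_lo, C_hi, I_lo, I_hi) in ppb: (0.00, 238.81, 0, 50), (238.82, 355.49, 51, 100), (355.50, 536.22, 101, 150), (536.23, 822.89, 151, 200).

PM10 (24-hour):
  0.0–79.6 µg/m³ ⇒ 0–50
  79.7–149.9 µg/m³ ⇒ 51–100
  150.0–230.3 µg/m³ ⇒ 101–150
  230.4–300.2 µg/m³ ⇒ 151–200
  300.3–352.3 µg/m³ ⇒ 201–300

210

O₃ 0.0938: bracket 0.0875–0.1339 → index 151–200; slope 49/0.0464, offset 0.0063.
AQI = 151 + 49/0.0464·0.0063 ≈ 157.65 ⇒ 158.
CO: 33.96 ∈ [33.42, 39.36] ↔ index [201, 300].
201 + (33.96−33.42)·(300−201)/(39.36−33.42) = 201 + 0.54·99/5.94 ≈ 210.00, so AQI = 210.
NO₂: row 398–850 (AQI 51–100). (100−51)·(704−398)/(850−398) + 51 = 49·306/452 + 51 ≈ 84.17 → 84.
SO₂: 252.93 lies in 238.82–355.49, so I_lo=51, I_hi=100, C_lo=238.82, C_hi=355.49.
(100−51)/(355.49−238.82) × (252.93−238.82) + 51 = 49/116.67 × 14.11 + 51 ≈ 56.93 → 57.
PM10: 57.0 ∈ [0.0, 79.6] ↔ index [0, 50].
0 + (57.0−0.0)·(50−0)/(79.6−0.0) = 0 + 57.0·50/79.6 ≈ 35.80, so AQI = 36.
Sub-indices: O₃→158, CO→210, NO₂→84, SO₂→57, PM10→36. Overall AQI = max = 210; dominant pollutant is CO.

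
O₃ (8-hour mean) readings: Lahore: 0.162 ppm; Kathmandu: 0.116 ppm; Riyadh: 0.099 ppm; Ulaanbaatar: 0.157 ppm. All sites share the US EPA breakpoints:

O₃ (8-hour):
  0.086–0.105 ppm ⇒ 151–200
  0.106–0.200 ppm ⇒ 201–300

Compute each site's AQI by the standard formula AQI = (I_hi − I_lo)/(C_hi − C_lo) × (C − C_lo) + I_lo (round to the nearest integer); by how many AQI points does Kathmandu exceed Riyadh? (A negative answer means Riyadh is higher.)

27

Lahore: 0.162 lies in 0.106–0.200, so I_lo=201, I_hi=300, C_lo=0.106, C_hi=0.200.
(300−201)/(0.200−0.106) × (0.162−0.106) + 201 = 99/0.094 × 0.056 + 201 ≈ 259.98 → 260.
Kathmandu: 0.116 lies in 0.106–0.200, so I_lo=201, I_hi=300, C_lo=0.106, C_hi=0.200.
(300−201)/(0.200−0.106) × (0.116−0.106) + 201 = 99/0.094 × 0.010 + 201 ≈ 211.53 → 212.
Riyadh: row 0.086–0.105 (AQI 151–200). (200−151)·(0.099−0.086)/(0.105−0.086) + 151 = 49·0.013/0.019 + 151 ≈ 184.53 → 185.
Ulaanbaatar: 0.157 lies in 0.106–0.200, so I_lo=201, I_hi=300, C_lo=0.106, C_hi=0.200.
(300−201)/(0.200−0.106) × (0.157−0.106) + 201 = 99/0.094 × 0.051 + 201 ≈ 254.71 → 255.
AQIs: Lahore=260, Kathmandu=212, Riyadh=185, Ulaanbaatar=255. Kathmandu (212) − Riyadh (185) = 27.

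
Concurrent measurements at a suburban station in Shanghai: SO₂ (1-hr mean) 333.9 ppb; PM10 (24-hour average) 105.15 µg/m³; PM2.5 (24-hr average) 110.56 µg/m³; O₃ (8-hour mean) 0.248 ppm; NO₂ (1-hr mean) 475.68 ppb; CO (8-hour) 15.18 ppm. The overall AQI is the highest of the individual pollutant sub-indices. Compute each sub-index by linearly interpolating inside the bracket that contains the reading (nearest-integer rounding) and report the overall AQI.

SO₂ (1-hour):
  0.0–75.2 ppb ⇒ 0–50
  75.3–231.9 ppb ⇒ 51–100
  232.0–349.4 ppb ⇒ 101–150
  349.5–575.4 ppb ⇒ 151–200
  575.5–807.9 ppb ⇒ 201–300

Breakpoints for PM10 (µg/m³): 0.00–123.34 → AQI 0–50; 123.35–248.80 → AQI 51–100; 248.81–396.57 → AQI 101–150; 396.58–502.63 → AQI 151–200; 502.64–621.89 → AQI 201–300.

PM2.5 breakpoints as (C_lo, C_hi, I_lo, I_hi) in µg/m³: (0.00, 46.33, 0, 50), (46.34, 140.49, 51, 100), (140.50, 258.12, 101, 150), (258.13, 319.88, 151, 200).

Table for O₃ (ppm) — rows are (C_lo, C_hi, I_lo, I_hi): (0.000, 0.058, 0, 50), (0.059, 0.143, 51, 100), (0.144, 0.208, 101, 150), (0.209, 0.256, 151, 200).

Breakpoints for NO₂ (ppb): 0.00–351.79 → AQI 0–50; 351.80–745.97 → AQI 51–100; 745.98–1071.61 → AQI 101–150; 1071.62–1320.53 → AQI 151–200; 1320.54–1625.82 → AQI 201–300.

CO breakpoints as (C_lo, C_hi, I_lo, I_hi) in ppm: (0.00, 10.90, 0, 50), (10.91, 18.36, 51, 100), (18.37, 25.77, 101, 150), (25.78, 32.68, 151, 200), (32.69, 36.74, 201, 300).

192

SO₂: 333.9 lies in 232.0–349.4, so I_lo=101, I_hi=150, C_lo=232.0, C_hi=349.4.
(150−101)/(349.4−232.0) × (333.9−232.0) + 101 = 49/117.4 × 101.9 + 101 ≈ 143.53 → 144.
PM10: row 0.00–123.34 (AQI 0–50). (50−0)·(105.15−0.00)/(123.34−0.00) + 0 = 50·105.15/123.34 + 0 ≈ 42.63 → 43.
PM2.5: 110.56 lies in 46.34–140.49, so I_lo=51, I_hi=100, C_lo=46.34, C_hi=140.49.
(100−51)/(140.49−46.34) × (110.56−46.34) + 51 = 49/94.15 × 64.22 + 51 ≈ 84.42 → 84.
O₃ 0.248: bracket 0.209–0.256 → index 151–200; slope 49/0.047, offset 0.039.
AQI = 151 + 49/0.047·0.039 ≈ 191.66 ⇒ 192.
NO₂ 475.68: bracket 351.80–745.97 → index 51–100; slope 49/394.17, offset 123.88.
AQI = 51 + 49/394.17·123.88 ≈ 66.40 ⇒ 66.
CO 15.18: bracket 10.91–18.36 → index 51–100; slope 49/7.45, offset 4.27.
AQI = 51 + 49/7.45·4.27 ≈ 79.08 ⇒ 79.
Sub-indices: SO₂→144, PM10→43, PM2.5→84, O₃→192, NO₂→66, CO→79. Overall AQI = max = 192; dominant pollutant is O₃.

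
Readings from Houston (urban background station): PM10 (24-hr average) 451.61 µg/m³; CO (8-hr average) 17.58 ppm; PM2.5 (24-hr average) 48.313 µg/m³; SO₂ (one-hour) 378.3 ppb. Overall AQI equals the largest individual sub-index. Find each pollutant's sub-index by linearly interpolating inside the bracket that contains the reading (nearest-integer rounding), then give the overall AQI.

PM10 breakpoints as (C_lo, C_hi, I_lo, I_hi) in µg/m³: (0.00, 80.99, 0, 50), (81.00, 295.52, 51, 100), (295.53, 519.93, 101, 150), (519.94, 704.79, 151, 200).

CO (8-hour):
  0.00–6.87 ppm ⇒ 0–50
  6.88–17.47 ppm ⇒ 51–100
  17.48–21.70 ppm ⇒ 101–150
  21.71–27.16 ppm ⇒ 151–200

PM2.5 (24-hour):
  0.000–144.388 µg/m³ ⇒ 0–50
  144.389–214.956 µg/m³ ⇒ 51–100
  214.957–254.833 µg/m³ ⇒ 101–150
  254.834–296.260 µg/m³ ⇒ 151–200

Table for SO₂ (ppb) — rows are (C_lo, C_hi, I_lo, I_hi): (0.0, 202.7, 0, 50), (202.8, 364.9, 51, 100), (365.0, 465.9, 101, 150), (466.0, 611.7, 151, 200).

135

PM10: 451.61 lies in 295.53–519.93, so I_lo=101, I_hi=150, C_lo=295.53, C_hi=519.93.
(150−101)/(519.93−295.53) × (451.61−295.53) + 101 = 49/224.40 × 156.08 + 101 ≈ 135.08 → 135.
CO: 17.58 ∈ [17.48, 21.70] ↔ index [101, 150].
101 + (17.58−17.48)·(150−101)/(21.70−17.48) = 101 + 0.10·49/4.22 ≈ 102.16, so AQI = 102.
PM2.5 48.313: bracket 0.000–144.388 → index 0–50; slope 50/144.388, offset 48.313.
AQI = 0 + 50/144.388·48.313 ≈ 16.73 ⇒ 17.
SO₂: 378.3 lies in 365.0–465.9, so I_lo=101, I_hi=150, C_lo=365.0, C_hi=465.9.
(150−101)/(465.9−365.0) × (378.3−365.0) + 101 = 49/100.9 × 13.3 + 101 ≈ 107.46 → 107.
Sub-indices: PM10→135, CO→102, PM2.5→17, SO₂→107. Overall AQI = max = 135; dominant pollutant is PM10.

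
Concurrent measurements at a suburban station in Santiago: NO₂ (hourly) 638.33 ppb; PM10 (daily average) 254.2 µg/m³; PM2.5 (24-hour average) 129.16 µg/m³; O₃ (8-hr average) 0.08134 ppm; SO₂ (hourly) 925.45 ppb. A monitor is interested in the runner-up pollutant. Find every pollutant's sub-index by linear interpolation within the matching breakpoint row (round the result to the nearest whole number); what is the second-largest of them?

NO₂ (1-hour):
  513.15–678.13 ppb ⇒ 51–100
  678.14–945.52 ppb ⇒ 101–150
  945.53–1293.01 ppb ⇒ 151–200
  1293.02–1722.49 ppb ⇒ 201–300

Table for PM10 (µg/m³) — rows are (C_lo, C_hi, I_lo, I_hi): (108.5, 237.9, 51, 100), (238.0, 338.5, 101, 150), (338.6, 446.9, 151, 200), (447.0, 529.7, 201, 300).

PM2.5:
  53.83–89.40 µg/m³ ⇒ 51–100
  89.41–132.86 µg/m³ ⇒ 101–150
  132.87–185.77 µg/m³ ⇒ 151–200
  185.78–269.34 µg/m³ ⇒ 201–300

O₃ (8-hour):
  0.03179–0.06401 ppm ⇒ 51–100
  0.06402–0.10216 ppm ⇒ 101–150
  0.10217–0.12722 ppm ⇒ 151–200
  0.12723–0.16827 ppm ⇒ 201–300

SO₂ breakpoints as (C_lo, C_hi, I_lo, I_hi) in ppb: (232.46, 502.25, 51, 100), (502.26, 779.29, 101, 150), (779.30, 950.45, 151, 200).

NO₂ 638.33: bracket 513.15–678.13 → index 51–100; slope 49/164.98, offset 125.18.
AQI = 51 + 49/164.98·125.18 ≈ 88.18 ⇒ 88.
PM10: 254.2 ∈ [238.0, 338.5] ↔ index [101, 150].
101 + (254.2−238.0)·(150−101)/(338.5−238.0) = 101 + 16.2·49/100.5 ≈ 108.90, so AQI = 109.
PM2.5: 129.16 lies in 89.41–132.86, so I_lo=101, I_hi=150, C_lo=89.41, C_hi=132.86.
(150−101)/(132.86−89.41) × (129.16−89.41) + 101 = 49/43.45 × 39.75 + 101 ≈ 145.83 → 146.
O₃: 0.08134 ∈ [0.06402, 0.10216] ↔ index [101, 150].
101 + (0.08134−0.06402)·(150−101)/(0.10216−0.06402) = 101 + 0.01732·49/0.03814 ≈ 123.25, so AQI = 123.
SO₂ 925.45: bracket 779.30–950.45 → index 151–200; slope 49/171.15, offset 146.15.
AQI = 151 + 49/171.15·146.15 ≈ 192.84 ⇒ 193.
Sub-indices: NO₂→88, PM10→109, PM2.5→146, O₃→123, SO₂→193. Ranked high→low: 193, 146, 123, 109, 88. Second-highest sub-index = 146.

146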